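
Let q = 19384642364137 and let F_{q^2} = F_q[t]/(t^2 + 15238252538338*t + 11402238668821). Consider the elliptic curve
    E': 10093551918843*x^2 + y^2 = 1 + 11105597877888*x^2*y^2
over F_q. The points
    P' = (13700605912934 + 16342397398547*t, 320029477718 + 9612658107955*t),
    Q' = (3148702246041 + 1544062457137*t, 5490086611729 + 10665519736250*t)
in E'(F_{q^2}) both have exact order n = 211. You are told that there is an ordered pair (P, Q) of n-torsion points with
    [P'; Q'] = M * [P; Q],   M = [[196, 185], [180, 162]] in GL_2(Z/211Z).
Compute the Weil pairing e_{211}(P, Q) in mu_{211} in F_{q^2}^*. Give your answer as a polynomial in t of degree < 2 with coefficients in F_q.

16573421718918 + 16498912407760*t

e_{211}(aP+bQ,cP+dQ) = e_{211}(P,Q)^(ad-bc); with (a,b,c,d)=(196,185,180,162) this gives the det-211 law.
196*162 - 185*180 = -1548; reduced mod 211: det = 140, inverse 104.
Map (x,y)_Ed via u=(1+y)/(1-y), v=(1+y)/((1-y)x) to Montgomery A=3604335972896,B=3566262804004; then to (a',b')=(16449012031553,1619169752421).
Miller loop for e_{211} over F_{19384642364137^2}: bits of 211 = 11010011; 7 double steps + 4 add steps, l/v at each.
The quotient is 4935249983149 + 8644944424330*t.
Finally e_{211}(P,Q) = 16573421718918 + 16498912407760*t.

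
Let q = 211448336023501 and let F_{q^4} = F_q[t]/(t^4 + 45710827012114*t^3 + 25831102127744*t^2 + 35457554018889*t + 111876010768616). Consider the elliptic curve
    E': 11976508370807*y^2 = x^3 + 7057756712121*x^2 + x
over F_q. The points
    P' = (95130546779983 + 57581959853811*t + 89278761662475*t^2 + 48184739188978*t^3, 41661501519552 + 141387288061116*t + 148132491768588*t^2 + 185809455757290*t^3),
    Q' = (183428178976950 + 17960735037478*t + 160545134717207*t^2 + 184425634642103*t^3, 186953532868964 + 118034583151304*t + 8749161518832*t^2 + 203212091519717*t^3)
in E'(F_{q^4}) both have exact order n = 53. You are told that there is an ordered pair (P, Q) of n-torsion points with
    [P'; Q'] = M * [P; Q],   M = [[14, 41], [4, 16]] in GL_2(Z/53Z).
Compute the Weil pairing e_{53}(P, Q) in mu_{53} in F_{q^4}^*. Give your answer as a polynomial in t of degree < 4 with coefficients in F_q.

93968227399064 + 52956972944903*t + 6597494251875*t^2 + 93408160605799*t^3

Alternating bilinearity on E[53] (values in mu_{53} in F_{211448336023501^4}) gives e(P',Q') = e(P,Q)^det(M).
det(M) mod 53 = 7; its inverse in (Z/53)^* is 38 (check: 7*38 mod 53 = 1).
(x,y)|->(23376658474332x+207996618912970,23376658474332y) sends E' to y^2=x^3+66024406143747*x+49240716829956.
Build f_{53,P'} and f_{53,Q'} via the 6-bit ladder of 53=110101_2; evaluate at shifted divisors; quotient in F_{211448336023501^4}.
Result: e(P',Q') = 174822790148701 + 189276268549277*t + 76528189427993*t^2 + 75135345017946*t^3.
Finally e_{53}(P,Q) = 93968227399064 + 52956972944903*t + 6597494251875*t^2 + 93408160605799*t^3.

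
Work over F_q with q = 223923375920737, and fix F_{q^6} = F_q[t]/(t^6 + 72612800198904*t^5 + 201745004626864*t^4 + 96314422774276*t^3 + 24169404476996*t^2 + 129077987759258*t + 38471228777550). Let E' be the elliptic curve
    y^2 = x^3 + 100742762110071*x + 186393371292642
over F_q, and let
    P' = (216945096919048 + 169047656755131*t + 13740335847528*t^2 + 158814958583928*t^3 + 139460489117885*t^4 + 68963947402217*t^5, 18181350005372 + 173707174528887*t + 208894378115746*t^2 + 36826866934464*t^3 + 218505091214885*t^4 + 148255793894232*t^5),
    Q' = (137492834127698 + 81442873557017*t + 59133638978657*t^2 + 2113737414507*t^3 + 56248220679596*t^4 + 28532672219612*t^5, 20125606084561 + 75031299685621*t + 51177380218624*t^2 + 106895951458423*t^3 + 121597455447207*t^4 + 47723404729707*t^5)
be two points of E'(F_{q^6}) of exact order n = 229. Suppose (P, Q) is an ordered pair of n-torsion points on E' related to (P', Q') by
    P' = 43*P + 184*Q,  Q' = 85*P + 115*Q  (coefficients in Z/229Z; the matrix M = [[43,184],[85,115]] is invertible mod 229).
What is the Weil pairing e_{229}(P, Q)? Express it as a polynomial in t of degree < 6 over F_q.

Since e_{229}(P,P)=e_{229}(Q,Q)=1 and e_{229}(Q,P)=e_{229}(P,Q)^{-1}, expanding e_{229}(43*P + 184*Q,85*P + 115*Q) leaves e(P,Q)^det(M).
43*115 - 184*85 = -10695; reduced mod 229: det = 68, inverse 64.
Run Miller on y^2=x^3+100742762110071*x+186393371292642 over F_{223923375920737}: ladder 11100101 (8 bits); e = f_P(D_Q)/f_Q(D_P).
Result: e(P',Q') = 10120240631842 + 79337144788957*t + 137512713485898*t^2 + 64978530262991*t^3 + 31413111942757*t^4 + 158120647219120*t^5.
(10120240631842 + 79337144788957*t + 137512713485898*t^2 + 64978530262991*t^3 + 31413111942757*t^4 + 158120647219120*t^5)^{64} mod (223923375920737,f) = 72588053988318 + 57279298197697*t + 74457538348736*t^2 + 75209127445182*t^3 + 179466352107148*t^4 + 154537736500213*t^5.

72588053988318 + 57279298197697*t + 74457538348736*t^2 + 75209127445182*t^3 + 179466352107148*t^4 + 154537736500213*t^5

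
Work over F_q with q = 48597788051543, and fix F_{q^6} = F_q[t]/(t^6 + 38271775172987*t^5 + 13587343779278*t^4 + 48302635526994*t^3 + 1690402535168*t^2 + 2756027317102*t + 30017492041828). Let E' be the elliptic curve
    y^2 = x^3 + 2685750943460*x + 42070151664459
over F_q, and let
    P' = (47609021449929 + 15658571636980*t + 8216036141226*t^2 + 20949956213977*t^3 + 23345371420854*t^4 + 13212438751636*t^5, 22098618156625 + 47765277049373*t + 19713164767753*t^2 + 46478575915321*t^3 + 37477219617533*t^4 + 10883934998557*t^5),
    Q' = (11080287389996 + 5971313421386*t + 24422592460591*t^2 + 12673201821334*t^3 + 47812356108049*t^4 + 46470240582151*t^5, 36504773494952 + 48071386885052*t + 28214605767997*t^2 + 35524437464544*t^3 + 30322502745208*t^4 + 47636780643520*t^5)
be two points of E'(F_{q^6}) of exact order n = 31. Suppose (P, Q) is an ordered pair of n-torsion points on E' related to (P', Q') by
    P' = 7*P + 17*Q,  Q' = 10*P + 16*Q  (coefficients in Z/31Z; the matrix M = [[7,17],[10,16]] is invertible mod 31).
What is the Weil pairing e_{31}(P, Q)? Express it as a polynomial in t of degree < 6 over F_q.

Since e_{31}(P,P)=e_{31}(Q,Q)=1 and e_{31}(Q,P)=e_{31}(P,Q)^{-1}, expanding e_{31}(7*P + 17*Q,10*P + 16*Q) leaves e(P,Q)^det(M).
det M = 7*16 - 17*10 = -58 = 4 (mod 31); 4^{-1} = 8 (mod 31).
Miller loop for e_{31} over F_{48597788051543^6}: bits of 31 = 11111; 4 double steps + 4 add steps, l/v at each.
So e_{31}(P',Q') = 42059483982472 + 38479673343292*t + 9982062209695*t^2 + 3727198179692*t^3 + 8404443551767*t^4 + 44150610924692*t^5.
Raise to 8: e(P,Q) = 4602031136682 + 17470344116338*t + 15071214608171*t^2 + 23494536837147*t^3 + 36922243912345*t^4 + 13770821500710*t^5 in mu_{31}.

4602031136682 + 17470344116338*t + 15071214608171*t^2 + 23494536837147*t^3 + 36922243912345*t^4 + 13770821500710*t^5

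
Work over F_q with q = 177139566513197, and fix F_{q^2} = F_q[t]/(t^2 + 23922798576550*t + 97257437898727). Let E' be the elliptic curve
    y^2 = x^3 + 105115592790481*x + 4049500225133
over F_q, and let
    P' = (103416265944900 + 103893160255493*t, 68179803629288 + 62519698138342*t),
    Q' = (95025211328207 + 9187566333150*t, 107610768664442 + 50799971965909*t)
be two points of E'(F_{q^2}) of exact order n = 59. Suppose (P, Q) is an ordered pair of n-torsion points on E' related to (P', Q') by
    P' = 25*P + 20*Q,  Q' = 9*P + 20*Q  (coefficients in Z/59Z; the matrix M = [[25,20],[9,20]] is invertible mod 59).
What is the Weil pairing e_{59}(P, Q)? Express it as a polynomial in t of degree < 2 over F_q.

Since e_{59}(P,P)=e_{59}(Q,Q)=1 and e_{59}(Q,P)=e_{59}(P,Q)^{-1}, expanding e_{59}(25*P + 20*Q,9*P + 20*Q) leaves e(P,Q)^det(M).
det(M) mod 59 = 25; its inverse in (Z/59)^* is 26 (check: 25*26 mod 59 = 1).
Run Miller on y^2=x^3+105115592790481*x+4049500225133 over F_{177139566513197}: ladder 111011 (6 bits); e = f_P(D_Q)/f_Q(D_P).
Result: e(P',Q') = 77396797609949 + 158416953665493*t.
e_{59}(P,Q) = (77396797609949 + 158416953665493*t)^{26} = 158981079536073 + 59519770411716*t.

158981079536073 + 59519770411716*t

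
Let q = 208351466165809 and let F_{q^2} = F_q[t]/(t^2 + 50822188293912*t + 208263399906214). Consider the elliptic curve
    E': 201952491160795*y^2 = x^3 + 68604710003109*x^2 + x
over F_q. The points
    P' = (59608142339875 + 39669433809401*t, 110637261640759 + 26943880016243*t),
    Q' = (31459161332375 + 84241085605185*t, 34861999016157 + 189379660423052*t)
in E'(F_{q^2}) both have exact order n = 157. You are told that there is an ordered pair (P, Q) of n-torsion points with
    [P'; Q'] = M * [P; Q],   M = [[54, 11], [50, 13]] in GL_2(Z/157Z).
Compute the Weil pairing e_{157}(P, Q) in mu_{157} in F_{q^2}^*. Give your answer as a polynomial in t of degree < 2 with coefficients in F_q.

e_{157}(aP+bQ,cP+dQ) = e_{157}(P,Q)^(ad-bc); with (a,b,c,d)=(54,11,50,13) this gives the det-157 law.
Inverting 152 mod 157: 94. Thus e_{157}(P,Q) = e(P',Q')^{94}.
(x,y)|->(56166014145255x+64466505490231,56166014145255y) sends E' to y^2=x^3+129409398137889.
Run Miller on y^2=x^3+129409398137889 over F_{208351466165809}: ladder 10011101 (8 bits); e = f_P(D_Q)/f_Q(D_P).
f_P(D_Q)/f_Q(D_P) = 116929153981813 + 105165614451861*t.
Raise to 94: e(P,Q) = 207455393290868 + 157799162373443*t in mu_{157}.

207455393290868 + 157799162373443*t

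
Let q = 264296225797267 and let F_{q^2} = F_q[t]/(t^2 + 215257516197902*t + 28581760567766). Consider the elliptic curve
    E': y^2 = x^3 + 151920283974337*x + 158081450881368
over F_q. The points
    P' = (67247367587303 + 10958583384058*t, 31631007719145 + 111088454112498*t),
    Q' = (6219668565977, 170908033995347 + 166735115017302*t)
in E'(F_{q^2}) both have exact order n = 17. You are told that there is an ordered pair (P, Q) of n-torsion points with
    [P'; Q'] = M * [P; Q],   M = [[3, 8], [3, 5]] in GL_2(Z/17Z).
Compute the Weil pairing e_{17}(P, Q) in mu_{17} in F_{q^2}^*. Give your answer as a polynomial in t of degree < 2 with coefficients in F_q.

6056496509326 + 9601196299901*t

e_{17}(aP+bQ,cP+dQ) = e_{17}(P,Q)^(ad-bc); with (a,b,c,d)=(3,8,3,5) this gives the det-17 law.
Inverting 8 mod 17: 15. Thus e_{17}(P,Q) = e(P',Q')^{15}.
5-bit Miller (10001) on E'/F_{264296225797267} with a'=151920283974337, b'=158081450881368: accumulate tangent/chord ratios at Q'+S and P'+S'.
So e_{17}(P',Q') = 196206748419162 + 192347532096011*t.
Raise to 15: e(P,Q) = 6056496509326 + 9601196299901*t in mu_{17}.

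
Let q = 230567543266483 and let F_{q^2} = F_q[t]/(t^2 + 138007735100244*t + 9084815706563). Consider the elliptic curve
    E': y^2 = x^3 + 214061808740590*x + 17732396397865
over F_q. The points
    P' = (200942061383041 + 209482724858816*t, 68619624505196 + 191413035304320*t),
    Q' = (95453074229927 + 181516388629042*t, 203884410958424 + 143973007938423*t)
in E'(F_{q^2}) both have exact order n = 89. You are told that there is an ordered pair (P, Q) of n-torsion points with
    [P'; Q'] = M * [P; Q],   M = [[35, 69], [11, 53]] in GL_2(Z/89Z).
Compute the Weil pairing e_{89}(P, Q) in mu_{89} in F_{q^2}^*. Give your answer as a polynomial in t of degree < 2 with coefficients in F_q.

213498265618761 + 71520320624298*t

Under M = [[35,69],[11,53]] in GL_2(Z/89), e_{89}(P',Q') = e_{89}(P,Q)^(35*53-69*11 mod 89).
det(M) mod 89 = 28; its inverse in (Z/89)^* is 35 (check: 28*35 mod 89 = 1).
n = 89 = (1011001)_2 (7 bits, wt 4); accumulate f_{89,P'}(Q'+S)/f_{89,P'}(S) along the 6-step ladder.
e_{89}(P',Q') = 151156381461517 + 131912625602027*t.
e_{89}(P,Q) = (151156381461517 + 131912625602027*t)^{35} = 213498265618761 + 71520320624298*t.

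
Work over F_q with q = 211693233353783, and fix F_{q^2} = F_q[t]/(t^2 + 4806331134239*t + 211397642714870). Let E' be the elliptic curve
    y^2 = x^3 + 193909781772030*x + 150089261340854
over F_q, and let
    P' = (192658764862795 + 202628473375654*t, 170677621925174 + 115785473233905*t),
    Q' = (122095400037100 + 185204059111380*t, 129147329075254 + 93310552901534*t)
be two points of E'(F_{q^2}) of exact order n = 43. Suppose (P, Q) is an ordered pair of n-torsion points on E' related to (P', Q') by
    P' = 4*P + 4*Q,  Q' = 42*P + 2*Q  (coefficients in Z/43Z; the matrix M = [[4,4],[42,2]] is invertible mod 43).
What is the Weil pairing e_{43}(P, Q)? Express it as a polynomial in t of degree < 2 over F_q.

9331852090178 + 16559346698050*t

e_{43} is bilinear + alternating on E[43], so e_{43}(4*P + 4*Q, 42*P + 2*Q) = e_{43}(P,Q)^(4*2-4*42).
Inverting 12 mod 43: 18. Thus e_{43}(P,Q) = e(P',Q')^{18}.
Miller loop for e_{43} over F_{211693233353783^2}: bits of 43 = 101011; 5 double steps + 3 add steps, l/v at each.
e_{43}(P',Q') = 80031180013751 + 81044005417001*t.
Hence e(P,Q) = 9331852090178 + 16559346698050*t in F_{211693233353783^2}^*.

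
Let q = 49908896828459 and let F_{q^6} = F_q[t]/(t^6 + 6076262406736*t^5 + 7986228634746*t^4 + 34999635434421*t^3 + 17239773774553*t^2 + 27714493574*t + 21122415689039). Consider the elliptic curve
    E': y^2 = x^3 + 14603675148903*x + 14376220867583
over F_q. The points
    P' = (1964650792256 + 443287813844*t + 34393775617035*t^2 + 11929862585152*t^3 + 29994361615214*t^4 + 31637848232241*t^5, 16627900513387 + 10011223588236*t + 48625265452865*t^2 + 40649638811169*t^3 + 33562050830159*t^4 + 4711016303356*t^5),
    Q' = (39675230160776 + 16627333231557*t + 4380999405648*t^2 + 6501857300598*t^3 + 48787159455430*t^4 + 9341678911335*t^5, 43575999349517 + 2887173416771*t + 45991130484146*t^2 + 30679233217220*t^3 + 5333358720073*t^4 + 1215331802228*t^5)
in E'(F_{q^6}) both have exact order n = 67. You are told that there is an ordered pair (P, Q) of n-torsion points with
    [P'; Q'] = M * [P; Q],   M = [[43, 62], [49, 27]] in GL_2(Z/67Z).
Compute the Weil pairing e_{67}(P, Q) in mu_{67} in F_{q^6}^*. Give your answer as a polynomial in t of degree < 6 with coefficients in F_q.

Since e_{67}(P,P)=e_{67}(Q,Q)=1 and e_{67}(Q,P)=e_{67}(P,Q)^{-1}, expanding e_{67}(43*P + 62*Q,49*P + 27*Q) leaves e(P,Q)^det(M).
det M = 43*27 - 62*49 = -1877 = 66 (mod 67); 66^{-1} = 66 (mod 67).
n = 67 = (1000011)_2 (7 bits, wt 3); accumulate f_{67,P'}(Q'+S)/f_{67,P'}(S) along the 6-step ladder.
So e_{67}(P',Q') = 20894098994882 + 32350444276431*t + 35959539314854*t^2 + 39867190837715*t^3 + 46636023091241*t^4 + 7704059830112*t^5.
Finally e_{67}(P,Q) = 30558689175500 + 39467517479664*t + 20031345138215*t^2 + 17863782372419*t^3 + 3577369319303*t^4 + 6528457492487*t^5.

30558689175500 + 39467517479664*t + 20031345138215*t^2 + 17863782372419*t^3 + 3577369319303*t^4 + 6528457492487*t^5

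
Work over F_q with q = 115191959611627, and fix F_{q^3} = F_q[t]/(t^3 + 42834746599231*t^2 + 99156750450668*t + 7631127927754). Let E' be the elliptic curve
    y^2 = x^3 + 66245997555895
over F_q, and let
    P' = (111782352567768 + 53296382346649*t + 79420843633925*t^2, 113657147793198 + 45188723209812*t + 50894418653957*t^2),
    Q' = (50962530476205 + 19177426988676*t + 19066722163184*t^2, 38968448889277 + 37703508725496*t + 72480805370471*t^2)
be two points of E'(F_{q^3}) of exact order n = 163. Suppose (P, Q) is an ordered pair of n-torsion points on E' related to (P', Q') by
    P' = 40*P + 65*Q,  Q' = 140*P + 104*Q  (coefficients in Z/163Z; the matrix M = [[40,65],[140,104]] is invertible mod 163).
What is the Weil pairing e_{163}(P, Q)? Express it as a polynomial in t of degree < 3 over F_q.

Under M = [[40,65],[140,104]] in GL_2(Z/163), e_{163}(P',Q') = e_{163}(P,Q)^(40*104-65*140 mod 163).
40*104 - 65*140 = -4940; reduced mod 163: det = 113, inverse 88.
Double-and-add over 10100011: 8-1 doublings, 4-1 additions; each step l_{T,T}/v_{2T} or l_{T,P'}/v at Q'+S for random S.
Miller gives e_{163}(P',Q') = 35306608617981 + 54246441735764*t + 26495176710751*t^2 in F_{115191959611627^3}.
Thus e_{163}(P,Q) = 12084624489273 + 70710901941428*t + 88186358831731*t^2.

12084624489273 + 70710901941428*t + 88186358831731*t^2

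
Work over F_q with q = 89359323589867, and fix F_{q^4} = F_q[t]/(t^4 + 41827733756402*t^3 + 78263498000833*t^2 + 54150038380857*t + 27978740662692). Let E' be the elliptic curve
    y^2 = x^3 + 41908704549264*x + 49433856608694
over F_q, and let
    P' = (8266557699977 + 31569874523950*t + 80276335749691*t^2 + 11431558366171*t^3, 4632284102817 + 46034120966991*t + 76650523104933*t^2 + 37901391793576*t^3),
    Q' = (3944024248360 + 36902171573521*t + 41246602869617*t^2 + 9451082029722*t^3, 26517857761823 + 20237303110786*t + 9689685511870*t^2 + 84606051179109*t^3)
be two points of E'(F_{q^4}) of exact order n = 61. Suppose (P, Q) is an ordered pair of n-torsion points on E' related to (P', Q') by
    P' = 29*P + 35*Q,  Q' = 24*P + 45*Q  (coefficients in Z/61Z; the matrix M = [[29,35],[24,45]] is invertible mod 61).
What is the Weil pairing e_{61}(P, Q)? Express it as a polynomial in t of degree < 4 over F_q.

e_{61}(aP+bQ,cP+dQ) = e_{61}(P,Q)^(ad-bc); with (a,b,c,d)=(29,35,24,45) this gives the det-61 law.
29*45 - 35*24 = 465; reduced mod 61: det = 38, inverse 53.
Miller loop for e_{61} over F_{89359323589867^4}: bits of 61 = 111101; 5 double steps + 4 add steps, l/v at each.
e_{61}(P',Q') = 24911823261223 + 25772209226006*t + 12000966887407*t^2 + 12729758473750*t^3.
(24911823261223 + 25772209226006*t + 12000966887407*t^2 + 12729758473750*t^3)^{53} mod (89359323589867,f) = 35310054901103 + 49923273916087*t + 47559409526279*t^2 + 37333028140759*t^3.

35310054901103 + 49923273916087*t + 47559409526279*t^2 + 37333028140759*t^3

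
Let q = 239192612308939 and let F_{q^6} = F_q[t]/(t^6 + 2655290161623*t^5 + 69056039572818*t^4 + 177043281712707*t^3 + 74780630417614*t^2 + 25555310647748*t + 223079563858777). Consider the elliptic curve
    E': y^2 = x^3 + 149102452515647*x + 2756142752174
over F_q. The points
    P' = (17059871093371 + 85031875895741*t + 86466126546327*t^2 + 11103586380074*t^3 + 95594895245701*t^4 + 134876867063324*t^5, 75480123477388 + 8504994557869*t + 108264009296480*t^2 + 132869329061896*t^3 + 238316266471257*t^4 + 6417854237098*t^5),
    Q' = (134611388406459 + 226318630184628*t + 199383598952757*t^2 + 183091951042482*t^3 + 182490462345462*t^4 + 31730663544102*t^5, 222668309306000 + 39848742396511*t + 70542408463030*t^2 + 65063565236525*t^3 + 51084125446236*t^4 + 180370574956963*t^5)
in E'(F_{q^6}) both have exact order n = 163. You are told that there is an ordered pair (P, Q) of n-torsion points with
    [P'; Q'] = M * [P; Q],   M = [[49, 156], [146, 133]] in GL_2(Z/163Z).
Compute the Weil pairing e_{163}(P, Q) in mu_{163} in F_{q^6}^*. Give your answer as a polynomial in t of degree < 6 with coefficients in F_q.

14465445296054 + 107483485518154*t + 134209170470580*t^2 + 27818382877491*t^3 + 8499753303383*t^4 + 213185506489903*t^5

Since e_{163}(P,P)=e_{163}(Q,Q)=1 and e_{163}(Q,P)=e_{163}(P,Q)^{-1}, expanding e_{163}(49*P + 156*Q,146*P + 133*Q) leaves e(P,Q)^det(M).
49*133 - 156*146 = -16259; reduced mod 163: det = 41, inverse 4.
Miller loop for e_{163} over F_{239192612308939^6}: bits of 163 = 10100011; 7 double steps + 3 add steps, l/v at each.
The quotient is 140939397271171 + 9184185439404*t + 38095181911628*t^2 + 209721029363823*t^3 + 21940979455173*t^4 + 108841601011288*t^5.
Thus e_{163}(P,Q) = 14465445296054 + 107483485518154*t + 134209170470580*t^2 + 27818382877491*t^3 + 8499753303383*t^4 + 213185506489903*t^5.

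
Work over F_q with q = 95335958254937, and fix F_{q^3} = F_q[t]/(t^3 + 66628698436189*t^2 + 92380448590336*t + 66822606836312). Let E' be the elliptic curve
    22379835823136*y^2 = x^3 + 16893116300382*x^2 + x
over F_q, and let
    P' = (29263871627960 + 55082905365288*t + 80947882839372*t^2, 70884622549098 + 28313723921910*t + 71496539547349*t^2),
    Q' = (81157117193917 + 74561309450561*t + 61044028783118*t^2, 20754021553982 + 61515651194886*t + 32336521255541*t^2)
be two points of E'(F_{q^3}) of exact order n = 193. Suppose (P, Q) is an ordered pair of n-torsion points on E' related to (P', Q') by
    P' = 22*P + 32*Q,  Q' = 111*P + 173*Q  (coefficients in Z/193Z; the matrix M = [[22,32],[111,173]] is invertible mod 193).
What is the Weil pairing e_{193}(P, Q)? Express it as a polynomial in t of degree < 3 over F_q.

Alternating bilinearity on E[193] (values in mu_{193} in F_{95335958254937^3}) gives e(P',Q') = e(P,Q)^det(M).
det M = 22*173 - 32*111 = 254 = 61 (mod 193); 61^{-1} = 19 (mod 193).
Set x_W=36690986665909*u+23669276172578, y_W=36690986665909*v; then E': y_W^2=x_W^3+52542518901039*x_W+69070112290577.
8-bit Miller (11000001) on E'/F_{95335958254937} with a'=52542518901039, b'=69070112290577: accumulate tangent/chord ratios at Q'+S and P'+S'.
f_P(D_Q)/f_Q(D_P) = 47540204463435 + 33349449511798*t + 62828195022694*t^2.
e_{193}(P,Q) = (47540204463435 + 33349449511798*t + 62828195022694*t^2)^{19} = 59346184991573 + 69696470510105*t + 79165207866143*t^2.

59346184991573 + 69696470510105*t + 79165207866143*t^2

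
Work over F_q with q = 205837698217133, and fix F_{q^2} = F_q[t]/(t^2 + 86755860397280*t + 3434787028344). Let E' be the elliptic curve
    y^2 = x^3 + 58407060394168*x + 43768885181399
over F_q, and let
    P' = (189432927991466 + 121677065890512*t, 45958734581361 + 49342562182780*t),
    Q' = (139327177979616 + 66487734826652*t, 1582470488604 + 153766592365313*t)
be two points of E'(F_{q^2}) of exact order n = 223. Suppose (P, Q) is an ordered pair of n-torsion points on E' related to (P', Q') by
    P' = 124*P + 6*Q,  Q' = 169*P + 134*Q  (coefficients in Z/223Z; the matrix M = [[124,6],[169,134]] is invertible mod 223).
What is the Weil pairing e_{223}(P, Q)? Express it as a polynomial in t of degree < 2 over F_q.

Under M = [[124,6],[169,134]] in GL_2(Z/223), e_{223}(P',Q') = e_{223}(P,Q)^(124*134-6*169 mod 223).
Inverting 215 mod 223: 195. Thus e_{223}(P,Q) = e(P',Q')^{195}.
Miller loop for e_{223} over F_{205837698217133^2}: bits of 223 = 11011111; 7 double steps + 6 add steps, l/v at each.
f_P(D_Q)/f_Q(D_P) = 137854992638350 + 171838024493878*t.
Finally e_{223}(P,Q) = 10723145806536 + 173482702259867*t.

10723145806536 + 173482702259867*t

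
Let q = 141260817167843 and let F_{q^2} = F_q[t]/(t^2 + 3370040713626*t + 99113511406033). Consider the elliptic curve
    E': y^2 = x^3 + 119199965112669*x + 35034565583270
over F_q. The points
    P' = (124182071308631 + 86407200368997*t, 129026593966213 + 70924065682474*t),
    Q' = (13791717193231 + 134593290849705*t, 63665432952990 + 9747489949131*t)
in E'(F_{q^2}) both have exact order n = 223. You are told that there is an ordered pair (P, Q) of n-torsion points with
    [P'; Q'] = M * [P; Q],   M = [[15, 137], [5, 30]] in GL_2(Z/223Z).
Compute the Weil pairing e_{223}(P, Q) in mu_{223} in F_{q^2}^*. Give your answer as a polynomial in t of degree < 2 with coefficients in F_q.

Under M = [[15,137],[5,30]] in GL_2(Z/223), e_{223}(P',Q') = e_{223}(P,Q)^(15*30-137*5 mod 223).
15*30 - 137*5 = -235; reduced mod 223: det = 211, inverse 130.
Run Miller on y^2=x^3+119199965112669*x+35034565583270 over F_{141260817167843}: ladder 11011111 (8 bits); e = f_P(D_Q)/f_Q(D_P).
f_P(D_Q)/f_Q(D_P) = 120549689751339 + 86919400189398*t.
Thus e_{223}(P,Q) = 28174342164072 + 120453487251661*t.

28174342164072 + 120453487251661*t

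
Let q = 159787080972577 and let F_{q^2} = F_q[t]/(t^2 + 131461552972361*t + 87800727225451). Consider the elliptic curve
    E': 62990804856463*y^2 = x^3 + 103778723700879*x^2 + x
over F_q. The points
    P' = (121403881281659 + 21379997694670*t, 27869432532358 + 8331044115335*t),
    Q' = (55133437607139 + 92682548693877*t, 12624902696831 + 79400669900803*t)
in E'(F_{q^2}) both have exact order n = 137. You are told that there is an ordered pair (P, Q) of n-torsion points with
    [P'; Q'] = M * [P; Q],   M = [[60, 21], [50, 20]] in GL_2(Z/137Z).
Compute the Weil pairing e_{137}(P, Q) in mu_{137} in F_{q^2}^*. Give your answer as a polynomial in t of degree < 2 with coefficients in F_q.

Alternating bilinearity on E[137] (values in mu_{137} in F_{159787080972577^2}) gives e(P',Q') = e(P,Q)^det(M).
60*20 - 21*50 = 150; reduced mod 137: det = 13, inverse 116.
Set x_W=25847253673056*u+109052154257035, y_W=25847253673056*v; then E': y_W^2=x_W^3+61319091843903*x_W+131619347280734.
Miller loop for e_{137} over F_{159787080972577^2}: bits of 137 = 10001001; 7 double steps + 2 add steps, l/v at each.
e_{137}(P',Q') = 45731144941094 + 62824946550865*t.
Finally e_{137}(P,Q) = 87706834229432 + 105694315909310*t.

87706834229432 + 105694315909310*t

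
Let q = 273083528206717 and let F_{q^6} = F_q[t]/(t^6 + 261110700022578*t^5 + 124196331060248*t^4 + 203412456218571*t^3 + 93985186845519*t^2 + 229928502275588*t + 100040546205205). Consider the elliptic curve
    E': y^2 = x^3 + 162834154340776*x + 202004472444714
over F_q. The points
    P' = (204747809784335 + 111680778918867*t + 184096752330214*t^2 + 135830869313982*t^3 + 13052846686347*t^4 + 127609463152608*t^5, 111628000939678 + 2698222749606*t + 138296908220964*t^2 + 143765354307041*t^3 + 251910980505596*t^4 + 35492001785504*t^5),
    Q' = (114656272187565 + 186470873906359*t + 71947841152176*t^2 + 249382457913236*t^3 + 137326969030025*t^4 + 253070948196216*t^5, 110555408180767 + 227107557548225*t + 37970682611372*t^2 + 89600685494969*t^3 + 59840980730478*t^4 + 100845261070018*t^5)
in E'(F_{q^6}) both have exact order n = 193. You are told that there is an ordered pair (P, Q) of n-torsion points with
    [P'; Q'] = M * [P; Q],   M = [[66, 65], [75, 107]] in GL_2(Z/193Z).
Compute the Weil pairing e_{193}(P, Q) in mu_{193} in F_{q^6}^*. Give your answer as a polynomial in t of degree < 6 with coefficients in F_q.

180492869640090 + 144675191582949*t + 17348448082453*t^2 + 66473196433385*t^3 + 152005405246894*t^4 + 258167834946868*t^5

e_{193}(aP+bQ,cP+dQ) = e_{193}(P,Q)^(ad-bc); with (a,b,c,d)=(66,65,75,107) this gives the det-193 law.
Hence e(P,Q) = e(P',Q')^{190} where 190 = 64^{-1} mod 193.
Run Miller on y^2=x^3+162834154340776*x+202004472444714 over F_{273083528206717}: ladder 11000001 (8 bits); e = f_P(D_Q)/f_Q(D_P).
So e_{193}(P',Q') = 177398528982755 + 132909245579013*t + 30057736579006*t^2 + 230890334342103*t^3 + 146460872657633*t^4 + 10840945460990*t^5.
Thus e_{193}(P,Q) = 180492869640090 + 144675191582949*t + 17348448082453*t^2 + 66473196433385*t^3 + 152005405246894*t^4 + 258167834946868*t^5.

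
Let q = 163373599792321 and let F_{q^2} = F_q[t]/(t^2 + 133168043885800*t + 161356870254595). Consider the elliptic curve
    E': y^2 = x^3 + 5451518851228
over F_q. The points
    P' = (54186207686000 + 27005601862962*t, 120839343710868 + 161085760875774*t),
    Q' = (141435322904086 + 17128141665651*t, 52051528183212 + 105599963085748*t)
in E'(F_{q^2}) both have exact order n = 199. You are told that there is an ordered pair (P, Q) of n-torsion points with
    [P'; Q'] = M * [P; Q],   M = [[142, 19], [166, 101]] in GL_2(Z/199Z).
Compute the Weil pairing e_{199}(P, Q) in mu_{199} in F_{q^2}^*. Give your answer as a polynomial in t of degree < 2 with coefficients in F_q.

20730792862507 + 161855633956369*t

e_{199} is bilinear + alternating on E[199], so e_{199}(142*P + 19*Q, 166*P + 101*Q) = e_{199}(P,Q)^(142*101-19*166).
So e_{199}(P,Q) = e_{199}(P',Q')^{95}, since 44*95 = 1 mod 199.
n = 199 = (11000111)_2 (8 bits, wt 5); accumulate f_{199,P'}(Q'+S)/f_{199,P'}(S) along the 7-step ladder.
Miller gives e_{199}(P',Q') = 71454125385551 + 103577603273544*t in F_{163373599792321^2}.
Finally e_{199}(P,Q) = 20730792862507 + 161855633956369*t.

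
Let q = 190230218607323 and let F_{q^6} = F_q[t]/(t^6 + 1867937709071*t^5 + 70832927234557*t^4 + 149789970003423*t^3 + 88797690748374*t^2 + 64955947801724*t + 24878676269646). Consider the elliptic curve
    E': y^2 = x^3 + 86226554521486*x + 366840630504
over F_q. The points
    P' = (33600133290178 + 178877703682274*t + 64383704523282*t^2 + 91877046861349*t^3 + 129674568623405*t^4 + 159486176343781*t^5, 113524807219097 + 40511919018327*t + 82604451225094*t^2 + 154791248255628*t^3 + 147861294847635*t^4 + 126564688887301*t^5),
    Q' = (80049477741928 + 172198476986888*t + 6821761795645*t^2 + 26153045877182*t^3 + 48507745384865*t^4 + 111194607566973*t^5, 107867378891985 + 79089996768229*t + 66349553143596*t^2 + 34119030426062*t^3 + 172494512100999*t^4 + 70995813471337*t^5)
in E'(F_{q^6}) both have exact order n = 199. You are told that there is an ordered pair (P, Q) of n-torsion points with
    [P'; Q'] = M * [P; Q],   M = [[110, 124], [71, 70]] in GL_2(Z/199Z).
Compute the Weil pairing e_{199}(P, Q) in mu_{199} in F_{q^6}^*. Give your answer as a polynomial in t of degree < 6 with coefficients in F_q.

e_{199} is bilinear + alternating on E[199], so e_{199}(110*P + 124*Q, 71*P + 70*Q) = e_{199}(P,Q)^(110*70-124*71).
det(M) mod 199 = 90; its inverse in (Z/199)^* is 157 (check: 90*157 mod 199 = 1).
Double-and-add over 11000111: 8-1 doublings, 5-1 additions; each step l_{T,T}/v_{2T} or l_{T,P'}/v at Q'+S for random S.
e_{199}(P',Q') = 72683563271450 + 46930078476454*t + 69271350483343*t^2 + 19237244807361*t^3 + 129764338230694*t^4 + 187448743291884*t^5.
Hence e(P,Q) = 136003297405857 + 14720052119746*t + 179187699957564*t^2 + 112840802525213*t^3 + 164590141834615*t^4 + 45524420988092*t^5 in F_{190230218607323^6}^*.

136003297405857 + 14720052119746*t + 179187699957564*t^2 + 112840802525213*t^3 + 164590141834615*t^4 + 45524420988092*t^5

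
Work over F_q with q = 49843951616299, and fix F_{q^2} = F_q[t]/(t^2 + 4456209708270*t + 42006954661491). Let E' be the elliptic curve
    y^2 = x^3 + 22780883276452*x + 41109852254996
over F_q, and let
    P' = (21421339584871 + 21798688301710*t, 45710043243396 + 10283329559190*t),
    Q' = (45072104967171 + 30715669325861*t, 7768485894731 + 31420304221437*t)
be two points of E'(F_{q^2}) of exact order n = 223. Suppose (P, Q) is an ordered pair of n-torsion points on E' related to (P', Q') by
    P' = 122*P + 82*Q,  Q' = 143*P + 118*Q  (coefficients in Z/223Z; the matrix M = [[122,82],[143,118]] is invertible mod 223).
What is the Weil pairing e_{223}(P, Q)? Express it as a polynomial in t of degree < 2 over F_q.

6263376736076 + 35449576596725*t

e_{223}(aP+bQ,cP+dQ) = e_{223}(P,Q)^(ad-bc); with (a,b,c,d)=(122,82,143,118) this gives the det-223 law.
Inverting 217 mod 223: 37. Thus e_{223}(P,Q) = e(P',Q')^{37}.
Build f_{223,P'} and f_{223,Q'} via the 8-bit ladder of 223=11011111_2; evaluate at shifted divisors; quotient in F_{49843951616299^2}.
f_P(D_Q)/f_Q(D_P) = 18520679267207 + 11525206486332*t.
Raise to 37: e(P,Q) = 6263376736076 + 35449576596725*t in mu_{223}.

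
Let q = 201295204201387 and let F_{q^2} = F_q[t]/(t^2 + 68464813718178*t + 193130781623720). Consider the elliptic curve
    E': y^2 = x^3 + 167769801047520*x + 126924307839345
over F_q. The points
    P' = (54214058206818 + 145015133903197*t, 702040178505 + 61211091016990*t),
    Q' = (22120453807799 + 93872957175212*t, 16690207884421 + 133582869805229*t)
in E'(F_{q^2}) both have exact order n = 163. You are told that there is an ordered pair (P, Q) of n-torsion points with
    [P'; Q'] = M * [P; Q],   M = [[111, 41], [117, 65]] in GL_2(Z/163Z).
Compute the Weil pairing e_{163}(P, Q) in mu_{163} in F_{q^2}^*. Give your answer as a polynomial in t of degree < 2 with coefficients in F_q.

Alternating bilinearity on E[163] (values in mu_{163} in F_{201295204201387^2}) gives e(P',Q') = e(P,Q)^det(M).
Hence e(P,Q) = e(P',Q')^{6} where 6 = 136^{-1} mod 163.
n = 163 = (10100011)_2 (8 bits, wt 4); accumulate f_{163,P'}(Q'+S)/f_{163,P'}(S) along the 7-step ladder.
e_{163}(P',Q') = 143057386501390 + 81562859177554*t.
Finally e_{163}(P,Q) = 130314790378681 + 40062131703985*t.

130314790378681 + 40062131703985*t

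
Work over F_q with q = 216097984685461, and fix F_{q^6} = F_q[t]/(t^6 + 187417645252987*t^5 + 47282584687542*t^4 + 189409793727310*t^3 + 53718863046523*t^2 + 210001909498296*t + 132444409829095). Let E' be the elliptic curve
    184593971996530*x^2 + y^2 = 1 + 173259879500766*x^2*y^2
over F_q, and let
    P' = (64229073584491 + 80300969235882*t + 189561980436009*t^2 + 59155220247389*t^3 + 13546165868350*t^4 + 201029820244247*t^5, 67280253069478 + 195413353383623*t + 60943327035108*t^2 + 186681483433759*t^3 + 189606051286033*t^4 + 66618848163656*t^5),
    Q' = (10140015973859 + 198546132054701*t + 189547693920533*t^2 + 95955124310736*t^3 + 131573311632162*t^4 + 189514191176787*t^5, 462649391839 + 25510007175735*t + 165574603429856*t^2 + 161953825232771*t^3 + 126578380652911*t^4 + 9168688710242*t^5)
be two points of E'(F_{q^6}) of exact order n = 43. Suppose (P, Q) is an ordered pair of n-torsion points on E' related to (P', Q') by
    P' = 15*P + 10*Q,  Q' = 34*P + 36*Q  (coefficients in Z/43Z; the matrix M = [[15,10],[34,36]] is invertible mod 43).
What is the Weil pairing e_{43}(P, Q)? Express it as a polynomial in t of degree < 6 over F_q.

125088027496223 + 158706703203547*t + 117629861155238*t^2 + 125348395438411*t^3 + 151483584229264*t^4 + 114022324751933*t^5

Under M = [[15,10],[34,36]] in GL_2(Z/43), e_{43}(P',Q') = e_{43}(P,Q)^(15*36-10*34 mod 43).
Hence e(P,Q) = e(P',Q')^{20} where 20 = 28^{-1} mod 43.
Edwards a_E,d_E -> Montgomery A=79391041191438,B=106833619687827 -> Weierstrass 186826063359203,50427387968234 via alpha=131674970144703,beta=2833523123941.
Build f_{43,P'} and f_{43,Q'} via the 6-bit ladder of 43=101011_2; evaluate at shifted divisors; quotient in F_{216097984685461^6}.
f_P(D_Q)/f_Q(D_P) = 42244780165441 + 35325992060199*t + 16443730526856*t^2 + 101884294509038*t^3 + 100589914956379*t^4 + 35347554098558*t^5.
Raise to 20: e(P,Q) = 125088027496223 + 158706703203547*t + 117629861155238*t^2 + 125348395438411*t^3 + 151483584229264*t^4 + 114022324751933*t^5 in mu_{43}.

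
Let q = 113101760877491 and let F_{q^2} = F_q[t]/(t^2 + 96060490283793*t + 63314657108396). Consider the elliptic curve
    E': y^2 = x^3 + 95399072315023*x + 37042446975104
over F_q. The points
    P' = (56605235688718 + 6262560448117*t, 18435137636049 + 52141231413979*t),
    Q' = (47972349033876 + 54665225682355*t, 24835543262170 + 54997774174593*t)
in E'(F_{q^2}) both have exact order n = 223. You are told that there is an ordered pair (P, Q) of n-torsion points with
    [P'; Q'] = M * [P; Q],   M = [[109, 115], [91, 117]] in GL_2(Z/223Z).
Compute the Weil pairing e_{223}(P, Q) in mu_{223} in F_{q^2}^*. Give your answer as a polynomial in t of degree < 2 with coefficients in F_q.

Alternating bilinearity on E[223] (values in mu_{223} in F_{113101760877491^2}) gives e(P',Q') = e(P,Q)^det(M).
det(M) mod 223 = 58; its inverse in (Z/223)^* is 50 (check: 58*50 mod 223 = 1).
8-bit Miller (11011111) on E'/F_{113101760877491} with a'=95399072315023, b'=37042446975104: accumulate tangent/chord ratios at Q'+S and P'+S'.
e_{223}(P',Q') = 5070110898471 + 14035936222277*t.
Hence e(P,Q) = 34503181194569 + 10289741347053*t in F_{113101760877491^2}^*.

34503181194569 + 10289741347053*t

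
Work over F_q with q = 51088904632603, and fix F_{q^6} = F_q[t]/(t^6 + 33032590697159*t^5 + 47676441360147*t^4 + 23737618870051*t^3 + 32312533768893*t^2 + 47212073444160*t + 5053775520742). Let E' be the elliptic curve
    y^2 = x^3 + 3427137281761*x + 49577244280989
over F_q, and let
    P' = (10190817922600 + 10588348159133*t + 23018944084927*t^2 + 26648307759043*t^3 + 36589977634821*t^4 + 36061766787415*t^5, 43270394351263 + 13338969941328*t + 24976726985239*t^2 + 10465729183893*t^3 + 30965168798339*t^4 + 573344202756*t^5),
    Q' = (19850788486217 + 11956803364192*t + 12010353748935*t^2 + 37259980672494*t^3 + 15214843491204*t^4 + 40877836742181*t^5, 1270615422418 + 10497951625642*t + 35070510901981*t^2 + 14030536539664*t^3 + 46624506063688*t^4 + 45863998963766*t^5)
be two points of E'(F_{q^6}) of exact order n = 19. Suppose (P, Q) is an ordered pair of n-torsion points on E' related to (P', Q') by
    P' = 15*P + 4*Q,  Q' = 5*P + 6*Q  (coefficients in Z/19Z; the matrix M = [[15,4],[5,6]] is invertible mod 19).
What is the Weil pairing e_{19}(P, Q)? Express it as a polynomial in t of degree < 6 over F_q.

e_{19}(aP+bQ,cP+dQ) = e_{19}(P,Q)^(ad-bc); with (a,b,c,d)=(15,4,5,6) this gives the det-19 law.
15*6 - 4*5 = 70; reduced mod 19: det = 13, inverse 3.
Build f_{19,P'} and f_{19,Q'} via the 5-bit ladder of 19=10011_2; evaluate at shifted divisors; quotient in F_{51088904632603^6}.
Result: e(P',Q') = 4638425495444 + 21129765865088*t + 4896724595332*t^2 + 27510776880717*t^3 + 2999108886470*t^4 + 7270104046983*t^5.
Finally e_{19}(P,Q) = 28148628410852 + 14956688266408*t + 27011444716826*t^2 + 42734873297637*t^3 + 30567267120758*t^4 + 25462445153772*t^5.

28148628410852 + 14956688266408*t + 27011444716826*t^2 + 42734873297637*t^3 + 30567267120758*t^4 + 25462445153772*t^5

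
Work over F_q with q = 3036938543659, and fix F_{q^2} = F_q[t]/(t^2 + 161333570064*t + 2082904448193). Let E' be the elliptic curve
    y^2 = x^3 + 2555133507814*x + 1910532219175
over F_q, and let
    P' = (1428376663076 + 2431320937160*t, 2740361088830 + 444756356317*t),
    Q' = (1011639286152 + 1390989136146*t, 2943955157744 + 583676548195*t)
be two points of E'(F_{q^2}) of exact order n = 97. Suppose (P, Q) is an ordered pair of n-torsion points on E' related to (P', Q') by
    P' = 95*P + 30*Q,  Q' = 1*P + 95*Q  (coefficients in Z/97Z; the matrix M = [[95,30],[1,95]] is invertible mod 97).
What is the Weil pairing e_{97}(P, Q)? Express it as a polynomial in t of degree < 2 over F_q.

3020106341494 + 732002984333*t

e_{97} is bilinear + alternating on E[97], so e_{97}(95*P + 30*Q, 1*P + 95*Q) = e_{97}(P,Q)^(95*95-30*1).
Hence e(P,Q) = e(P',Q')^{41} where 41 = 71^{-1} mod 97.
Run Miller on y^2=x^3+2555133507814*x+1910532219175 over F_{3036938543659}: ladder 1100001 (7 bits); e = f_P(D_Q)/f_Q(D_P).
The quotient is 1222605455572 + 1233947714406*t.
Finally e_{97}(P,Q) = 3020106341494 + 732002984333*t.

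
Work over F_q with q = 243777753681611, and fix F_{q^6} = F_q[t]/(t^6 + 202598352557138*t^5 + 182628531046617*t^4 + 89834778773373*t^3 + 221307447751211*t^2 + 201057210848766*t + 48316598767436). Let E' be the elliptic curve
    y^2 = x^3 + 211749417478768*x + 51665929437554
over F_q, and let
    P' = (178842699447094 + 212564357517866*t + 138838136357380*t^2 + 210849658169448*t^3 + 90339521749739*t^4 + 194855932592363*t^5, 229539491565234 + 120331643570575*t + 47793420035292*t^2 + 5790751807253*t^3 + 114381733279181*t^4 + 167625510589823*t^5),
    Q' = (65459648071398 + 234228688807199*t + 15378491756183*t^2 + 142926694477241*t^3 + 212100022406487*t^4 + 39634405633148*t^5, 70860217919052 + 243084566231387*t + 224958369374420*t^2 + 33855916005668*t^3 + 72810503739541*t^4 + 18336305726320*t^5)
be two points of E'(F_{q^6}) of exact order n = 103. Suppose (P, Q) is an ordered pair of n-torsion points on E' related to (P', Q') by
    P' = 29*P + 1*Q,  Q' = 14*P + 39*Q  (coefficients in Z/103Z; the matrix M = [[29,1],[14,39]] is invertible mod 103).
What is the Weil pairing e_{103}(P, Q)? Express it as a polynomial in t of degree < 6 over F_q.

204287176439642 + 22745060184300*t + 205251515945514*t^2 + 186019354877588*t^3 + 160195262221003*t^4 + 22967843794356*t^5

e_{103}(aP+bQ,cP+dQ) = e_{103}(P,Q)^(ad-bc); with (a,b,c,d)=(29,1,14,39) this gives the det-103 law.
Inverting 87 mod 103: 45. Thus e_{103}(P,Q) = e(P',Q')^{45}.
Double-and-add over 1100111: 7-1 doublings, 5-1 additions; each step l_{T,T}/v_{2T} or l_{T,P'}/v at Q'+S for random S.
f_P(D_Q)/f_Q(D_P) = 216994000151750 + 58445379460837*t + 109569019274651*t^2 + 74350859903944*t^3 + 37200396349058*t^4 + 154475415171577*t^5.
Thus e_{103}(P,Q) = 204287176439642 + 22745060184300*t + 205251515945514*t^2 + 186019354877588*t^3 + 160195262221003*t^4 + 22967843794356*t^5.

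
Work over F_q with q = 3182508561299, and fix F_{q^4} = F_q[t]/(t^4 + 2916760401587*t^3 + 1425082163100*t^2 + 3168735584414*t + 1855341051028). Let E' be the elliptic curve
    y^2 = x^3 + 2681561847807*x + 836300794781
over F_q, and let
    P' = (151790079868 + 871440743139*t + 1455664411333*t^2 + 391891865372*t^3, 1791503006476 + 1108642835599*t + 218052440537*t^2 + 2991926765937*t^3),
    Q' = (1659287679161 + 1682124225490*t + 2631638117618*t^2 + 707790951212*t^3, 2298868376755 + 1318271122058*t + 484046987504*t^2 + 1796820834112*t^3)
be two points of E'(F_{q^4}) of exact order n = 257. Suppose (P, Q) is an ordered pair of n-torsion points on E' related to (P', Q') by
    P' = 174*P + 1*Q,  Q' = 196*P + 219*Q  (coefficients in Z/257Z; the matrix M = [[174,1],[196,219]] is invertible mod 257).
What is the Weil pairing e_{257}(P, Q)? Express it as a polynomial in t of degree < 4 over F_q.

e_{257} is bilinear + alternating on E[257], so e_{257}(174*P + 1*Q, 196*P + 219*Q) = e_{257}(P,Q)^(174*219-1*196).
174*219 - 1*196 = 37910; reduced mod 257: det = 131, inverse 206.
Miller loop for e_{257} over F_{3182508561299^4}: bits of 257 = 100000001; 8 double steps + 1 add steps, l/v at each.
Miller gives e_{257}(P',Q') = 1336462562701 + 887311520699*t + 1737739566585*t^2 + 2128298105466*t^3 in F_{3182508561299^4}.
Thus e_{257}(P,Q) = 2082509348570 + 2267636050508*t + 1663304993498*t^2 + 2309674393829*t^3.

2082509348570 + 2267636050508*t + 1663304993498*t^2 + 2309674393829*t^3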